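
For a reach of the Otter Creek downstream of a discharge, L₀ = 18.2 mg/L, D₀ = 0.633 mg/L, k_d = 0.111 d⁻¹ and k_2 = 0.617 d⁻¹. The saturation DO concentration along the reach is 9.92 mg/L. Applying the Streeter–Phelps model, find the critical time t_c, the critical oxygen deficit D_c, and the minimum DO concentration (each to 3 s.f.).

t_c ≈ 3.05 d; D_c ≈ 2.33 mg/L; min DO ≈ 7.59 mg/L

t_c = [1/(k_2−k_d)] ln[(k_2/k_d)(1 − D₀(k_2−k_d)/(k_d L₀))]
= [1/(0.617−0.111)] ln[(0.617/0.111)(1 − 0.633×0.5060/(0.111×18.2))]
= (1/0.5060) ln[5.559 × 0.8415] = 1.976 × ln(4.677) = 1.976 × 1.543 = 3.049 d.
L(t_c) = L₀ e^(−k_d t_c) = 18.2 × 0.7129 = 12.97 mg/L, and at the critical point k_2 D_c = k_d L, so D_c = (0.111/0.617) × 12.97 = 2.334 mg/L.
Minimum DO = C_s − D_c = 9.92 − 2.334 = 7.586 mg/L.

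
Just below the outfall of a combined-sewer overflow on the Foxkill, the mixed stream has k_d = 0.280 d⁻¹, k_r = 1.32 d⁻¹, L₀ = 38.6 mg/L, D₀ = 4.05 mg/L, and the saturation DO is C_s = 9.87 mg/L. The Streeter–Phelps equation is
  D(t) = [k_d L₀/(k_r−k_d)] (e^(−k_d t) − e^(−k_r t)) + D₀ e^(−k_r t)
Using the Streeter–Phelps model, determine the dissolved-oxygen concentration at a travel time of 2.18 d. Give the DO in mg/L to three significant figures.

DO ≈ 4.58 mg/L

k_d L₀/(k_r−k_d) = 0.280×38.6/(1.32−0.280) = 10.81/1.040 = 10.39 mg/L.
e^(−k_d t) = e^(−0.280×2.180) = 0.5431; e^(−k_r t) = e^(−1.32×2.180) = 0.05627.
D = 10.39 × (0.5431 − 0.05627) + 4.05 × 0.05627 = 5.060 + 0.2279 = 5.288 mg/L.
DO = C_s − D = 9.87 − 5.288 = 4.582 mg/L.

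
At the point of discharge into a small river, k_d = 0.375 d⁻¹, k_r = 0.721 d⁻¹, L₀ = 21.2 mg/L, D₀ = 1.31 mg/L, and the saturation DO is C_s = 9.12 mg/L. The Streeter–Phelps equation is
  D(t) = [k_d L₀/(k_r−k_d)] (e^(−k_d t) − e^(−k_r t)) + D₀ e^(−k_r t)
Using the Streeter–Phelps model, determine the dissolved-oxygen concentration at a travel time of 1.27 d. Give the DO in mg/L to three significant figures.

DO ≈ 3.52 mg/L

k_d L₀/(k_r−k_d) = 0.375×21.2/(0.721−0.375) = 7.950/0.3460 = 22.98 mg/L.
e^(−k_d t) = e^(−0.375×1.270) = 0.6211; e^(−k_r t) = e^(−0.721×1.270) = 0.4002.
D = 22.98 × (0.6211 − 0.4002) + 1.31 × 0.4002 = 5.075 + 0.5243 = 5.599 mg/L.
DO = C_s − D = 9.12 − 5.599 = 3.521 mg/L.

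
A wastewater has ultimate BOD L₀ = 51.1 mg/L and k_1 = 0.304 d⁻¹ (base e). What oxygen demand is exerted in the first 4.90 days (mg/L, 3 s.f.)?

y_t = L₀(1 − e^(−k_1 t)) = 51.1 × (1 − e^(−0.304×4.90))
= 51.1 × (1 − 0.2255) = 51.1 × 0.7745 = 39.58 mg/L.

y ≈ 39.6 mg/L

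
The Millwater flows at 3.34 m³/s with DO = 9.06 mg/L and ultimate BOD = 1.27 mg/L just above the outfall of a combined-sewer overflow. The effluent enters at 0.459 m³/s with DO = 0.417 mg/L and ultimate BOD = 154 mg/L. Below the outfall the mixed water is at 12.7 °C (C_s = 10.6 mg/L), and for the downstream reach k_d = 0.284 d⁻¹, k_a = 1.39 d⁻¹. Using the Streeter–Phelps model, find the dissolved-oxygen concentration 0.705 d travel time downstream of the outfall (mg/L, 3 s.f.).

Mixed DO = (3.34×9.06 + 0.459×0.417)/(3.34+0.459) = 30.45/3.799 = 8.016 mg/L.
Mixed L₀ = (3.34×1.27 + 0.459×154)/(3.799) = 74.93/3.799 = 19.72 mg/L.
Initial deficit D₀ = C_s − DO₀ = 10.6 − 8.016 = 2.584 mg/L.
D(0.705) = [0.284×19.72/(1.39−0.284)](e^(−0.284×0.705) − e^(−1.39×0.705)) + 2.584 e^(−1.39×0.705)
= 5.065 × (0.8186 − 0.3753) + 2.584 × 0.3753 = 3.215 mg/L.
DO = 10.6 − 3.215 = 7.385 mg/L.

DO ≈ 7.39 mg/L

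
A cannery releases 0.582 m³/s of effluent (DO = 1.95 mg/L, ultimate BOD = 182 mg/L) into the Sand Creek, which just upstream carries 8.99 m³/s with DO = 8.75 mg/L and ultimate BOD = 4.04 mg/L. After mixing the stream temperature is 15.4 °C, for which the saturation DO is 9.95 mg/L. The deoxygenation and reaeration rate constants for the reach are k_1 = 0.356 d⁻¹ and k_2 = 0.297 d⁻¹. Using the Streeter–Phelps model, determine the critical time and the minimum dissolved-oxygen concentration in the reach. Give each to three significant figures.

Mixed DO = (8.99×8.75 + 0.582×1.95)/(8.99+0.582) = 79.80/9.572 = 8.337 mg/L.
Mixed L₀ = (8.99×4.04 + 0.582×182)/(9.572) = 142.2/9.572 = 14.86 mg/L.
Initial deficit D₀ = C_s − DO₀ = 9.95 − 8.337 = 1.613 mg/L.
t_c = (1/-0.05900) ln[(0.297/0.356)(1 − 1.613×-0.05900/(0.356×14.86))] = -16.95 × ln(0.8493) = 2.769 d.
D_c = (0.356/0.297) × 14.86 × e^(−0.356×2.769) = 1.199 × 14.86 × 0.3732 = 6.647 mg/L.
Minimum DO = 9.95 − 6.647 = 3.303 mg/L.

t_c ≈ 2.77 d; minimum DO ≈ 3.30 mg/L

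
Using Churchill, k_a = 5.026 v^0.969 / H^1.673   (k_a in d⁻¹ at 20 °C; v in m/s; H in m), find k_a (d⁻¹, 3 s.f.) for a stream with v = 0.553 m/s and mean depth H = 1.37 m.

k_a ≈ 1.67 d⁻¹

k_a = 5.026 × 0.553^0.969 / 1.37^1.673 = 5.026 × 0.5632 / 1.693 = 1.672 d⁻¹.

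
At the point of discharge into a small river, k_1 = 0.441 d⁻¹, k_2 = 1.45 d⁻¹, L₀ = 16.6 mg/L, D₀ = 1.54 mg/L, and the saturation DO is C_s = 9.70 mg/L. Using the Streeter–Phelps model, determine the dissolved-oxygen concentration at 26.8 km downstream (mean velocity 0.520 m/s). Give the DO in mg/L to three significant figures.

DO ≈ 6.53 mg/L

Travel time t = x/v = 26.8 km / (0.520 m/s) = 26800 m / 0.520 m/s = 51540 s = 0.5965 d.
k_1 L₀/(k_2−k_1) = 0.441×16.6/(1.45−0.441) = 7.321/1.009 = 7.255 mg/L.
e^(−k_1 t) = e^(−0.441×0.5965) = 0.7687; e^(−k_2 t) = e^(−1.45×0.5965) = 0.4211.
D = 7.255 × (0.7687 − 0.4211) + 1.54 × 0.4211 = 2.522 + 0.6485 = 3.171 mg/L.
DO = C_s − D = 9.70 − 3.171 = 6.529 mg/L.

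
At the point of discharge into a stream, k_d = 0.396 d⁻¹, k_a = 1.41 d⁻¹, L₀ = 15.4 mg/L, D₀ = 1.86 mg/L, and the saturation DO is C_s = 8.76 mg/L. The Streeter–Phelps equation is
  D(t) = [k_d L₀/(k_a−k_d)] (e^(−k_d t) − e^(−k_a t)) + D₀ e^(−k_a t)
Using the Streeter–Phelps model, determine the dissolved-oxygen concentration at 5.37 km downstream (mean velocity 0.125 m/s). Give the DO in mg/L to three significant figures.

Travel time t = x/v = 5.37 km / (0.125 m/s) = 5370 m / 0.125 m/s = 42960 s = 0.4972 d.
k_d L₀/(k_a−k_d) = 0.396×15.4/(1.41−0.396) = 6.098/1.014 = 6.014 mg/L.
e^(−k_d t) = e^(−0.396×0.4972) = 0.8213; e^(−k_a t) = e^(−1.41×0.4972) = 0.4960.
D = 6.014 × (0.8213 − 0.4960) + 1.86 × 0.4960 = 1.956 + 0.9226 = 2.879 mg/L.
DO = C_s − D = 8.76 − 2.879 = 5.881 mg/L.

DO ≈ 5.88 mg/L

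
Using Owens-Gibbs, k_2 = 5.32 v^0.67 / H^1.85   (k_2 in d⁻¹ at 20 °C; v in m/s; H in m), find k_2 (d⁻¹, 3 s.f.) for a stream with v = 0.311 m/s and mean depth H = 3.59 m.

k_2 = 5.32 × 0.311^0.67 / 3.59^1.85 = 5.32 × 0.4572 / 10.64 = 0.2286 d⁻¹.

k_2 ≈ 0.229 d⁻¹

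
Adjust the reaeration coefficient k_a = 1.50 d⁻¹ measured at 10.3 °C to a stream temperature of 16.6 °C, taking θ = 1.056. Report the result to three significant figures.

k_a ≈ 2.11 d⁻¹

k_a(T₂) = k_a(T₁) · θ^(T₂−T₁) = 1.50 × 1.056^(16.6−10.3)
= 1.50 × 1.056^6.30 = 1.50 × 1.410 = 2.114 d⁻¹.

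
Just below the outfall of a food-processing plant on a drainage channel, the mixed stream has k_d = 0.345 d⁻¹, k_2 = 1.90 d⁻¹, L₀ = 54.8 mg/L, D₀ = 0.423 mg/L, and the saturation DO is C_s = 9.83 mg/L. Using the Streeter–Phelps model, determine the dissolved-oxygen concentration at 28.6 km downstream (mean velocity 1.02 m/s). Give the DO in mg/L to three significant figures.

Travel time t = x/v = 28.6 km / (1.02 m/s) = 28600 m / 1.02 m/s = 28040 s = 0.3245 d.
k_d L₀/(k_2−k_d) = 0.345×54.8/(1.90−0.345) = 18.91/1.555 = 12.16 mg/L.
e^(−k_d t) = e^(−0.345×0.3245) = 0.8941; e^(−k_2 t) = e^(−1.90×0.3245) = 0.5398.
D = 12.16 × (0.8941 − 0.5398) + 0.423 × 0.5398 = 4.308 + 0.2283 = 4.536 mg/L.
DO = C_s − D = 9.83 − 4.536 = 5.294 mg/L.

DO ≈ 5.29 mg/L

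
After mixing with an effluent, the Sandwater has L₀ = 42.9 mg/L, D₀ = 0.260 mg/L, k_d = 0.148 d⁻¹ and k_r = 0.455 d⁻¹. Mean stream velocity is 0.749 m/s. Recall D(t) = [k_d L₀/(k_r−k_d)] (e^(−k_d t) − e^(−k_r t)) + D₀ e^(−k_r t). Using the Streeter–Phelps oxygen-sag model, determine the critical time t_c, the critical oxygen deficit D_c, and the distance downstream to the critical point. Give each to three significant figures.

t_c ≈ 3.62 d; D_c ≈ 8.17 mg/L; x_c ≈ 234 km

At the critical point dD/dt = 0, so k_d L₀ e^(−k_d t) = k_r D. Substituting D(t) from the Streeter–Phelps equation and solving for t gives
t_c = ln[(k_r/k_d)(1 − D₀(k_r−k_d)/(k_d L₀))] / (k_r−k_d).
Here k_r−k_d = 0.3070 d⁻¹ and 1 − D₀(k_r−k_d)/(k_d L₀) = 1 − 0.260×0.3070/(0.148×42.9) = 0.9874, so
t_c = ln(3.074 × 0.9874) / 0.3070 = 1.110 / 0.3070 = 3.617 d.
L(t_c) = L₀ e^(−k_d t_c) = 42.9 × 0.5855 = 25.12 mg/L, and at the critical point k_r D_c = k_d L, so D_c = (0.148/0.455) × 25.12 = 8.170 mg/L.
x_c = v t_c = 0.749 m/s × 3.617 d × 86400 s/d = 234100 m ≈ 234 km.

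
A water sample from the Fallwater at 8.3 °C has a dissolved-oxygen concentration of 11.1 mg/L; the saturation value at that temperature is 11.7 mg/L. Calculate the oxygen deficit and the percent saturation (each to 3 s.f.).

D ≈ 0.600 mg/L; 94.9 % saturation

D = C_s − C = 11.7 − 11.1 = 0.600 mg/L.
% saturation = 11.1/11.7 × 100 = 94.9 %.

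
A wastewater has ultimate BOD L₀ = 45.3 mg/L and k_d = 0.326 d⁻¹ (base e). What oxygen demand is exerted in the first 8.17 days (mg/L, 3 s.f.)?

y_t = L₀(1 − e^(−k_d t)) = 45.3 × (1 − e^(−0.326×8.17))
= 45.3 × (1 − 0.06971) = 45.3 × 0.9303 = 42.14 mg/L.

y ≈ 42.1 mg/L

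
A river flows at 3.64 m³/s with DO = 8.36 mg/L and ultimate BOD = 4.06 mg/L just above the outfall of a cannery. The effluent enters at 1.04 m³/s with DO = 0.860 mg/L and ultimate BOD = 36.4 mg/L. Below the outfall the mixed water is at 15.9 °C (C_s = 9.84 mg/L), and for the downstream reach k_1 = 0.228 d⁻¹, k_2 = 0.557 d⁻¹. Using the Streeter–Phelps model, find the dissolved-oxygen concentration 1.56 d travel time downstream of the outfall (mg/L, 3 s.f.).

DO ≈ 6.33 mg/L

Mixed DO = (3.64×8.36 + 1.04×0.860)/(3.64+1.04) = 31.32/4.680 = 6.693 mg/L.
Mixed L₀ = (3.64×4.06 + 1.04×36.4)/(4.680) = 52.63/4.680 = 11.25 mg/L.
Initial deficit D₀ = C_s − DO₀ = 9.84 − 6.693 = 3.147 mg/L.
D(1.56) = [0.228×11.25/(0.557−0.228)](e^(−0.228×1.56) − e^(−0.557×1.56)) + 3.147 e^(−0.557×1.56)
= 7.794 × (0.7007 − 0.4194) + 3.147 × 0.4194 = 3.512 mg/L.
DO = 9.84 − 3.512 = 6.328 mg/L.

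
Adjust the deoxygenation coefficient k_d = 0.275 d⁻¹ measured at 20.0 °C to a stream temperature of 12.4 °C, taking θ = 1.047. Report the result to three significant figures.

k_d(T₂) = k_d(T₁) · θ^(T₂−T₁) = 0.275 × 1.047^(12.4−20.0)
= 0.275 × 1.047^-7.60 = 0.275 × 0.7054 = 0.1940 d⁻¹.

k_d ≈ 0.194 d⁻¹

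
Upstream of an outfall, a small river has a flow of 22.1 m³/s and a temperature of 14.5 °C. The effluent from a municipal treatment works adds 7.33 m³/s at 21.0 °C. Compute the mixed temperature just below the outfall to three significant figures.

Flow-weighted mixing: C = (Q_r C_r + Q_w C_w)/(Q_r + Q_w)
= (22.1×14.5 + 7.33×21.0)/(22.1 + 7.33) = 474.4/29.43 = 16.12 °C.

16.1 °C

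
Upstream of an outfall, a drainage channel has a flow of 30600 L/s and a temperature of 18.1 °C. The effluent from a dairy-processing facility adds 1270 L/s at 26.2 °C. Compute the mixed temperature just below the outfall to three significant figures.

18.4 °C

Flow-weighted mixing: C = (Q_r C_r + Q_w C_w)/(Q_r + Q_w)
= (30600×18.1 + 1270×26.2)/(30600 + 1270) = 587100/31870 = 18.42 °C.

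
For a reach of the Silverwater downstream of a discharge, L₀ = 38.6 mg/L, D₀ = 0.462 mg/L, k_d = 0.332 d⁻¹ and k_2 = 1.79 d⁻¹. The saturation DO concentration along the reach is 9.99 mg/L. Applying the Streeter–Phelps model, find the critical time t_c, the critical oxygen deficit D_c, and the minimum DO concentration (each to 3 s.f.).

t_c = [1/(k_2−k_d)] ln[(k_2/k_d)(1 − D₀(k_2−k_d)/(k_d L₀))]
= [1/(1.79−0.332)] ln[(1.79/0.332)(1 − 0.462×1.458/(0.332×38.6))]
= (1/1.458) ln[5.392 × 0.9474] = 0.6859 × ln(5.108) = 0.6859 × 1.631 = 1.119 d.
D_c = (k_d/k_2) L₀ e^(−k_d t_c) = (0.332/1.79) × 38.6 × e^(−0.332×1.119) = 0.1855 × 38.6 × 0.6898 = 4.938 mg/L.
Minimum DO = C_s − D_c = 9.99 − 4.938 = 5.052 mg/L.

t_c ≈ 1.12 d; D_c ≈ 4.94 mg/L; min DO ≈ 5.05 mg/L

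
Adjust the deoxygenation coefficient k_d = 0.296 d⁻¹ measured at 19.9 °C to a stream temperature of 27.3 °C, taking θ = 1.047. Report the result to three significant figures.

k_d ≈ 0.416 d⁻¹

k_d(T₂) = k_d(T₁) · θ^(T₂−T₁) = 0.296 × 1.047^(27.3−19.9)
= 0.296 × 1.047^7.40 = 0.296 × 1.405 = 0.4158 d⁻¹.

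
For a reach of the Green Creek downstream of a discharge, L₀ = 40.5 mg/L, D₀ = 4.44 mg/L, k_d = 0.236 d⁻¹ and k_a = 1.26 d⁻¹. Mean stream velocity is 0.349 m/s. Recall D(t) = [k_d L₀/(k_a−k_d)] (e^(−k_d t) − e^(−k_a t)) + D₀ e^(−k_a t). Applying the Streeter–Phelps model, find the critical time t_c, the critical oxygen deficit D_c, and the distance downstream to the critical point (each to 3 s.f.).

t_c ≈ 1.01 d; D_c ≈ 5.98 mg/L; x_c ≈ 30.3 km

At the critical point dD/dt = 0, so k_d L₀ e^(−k_d t) = k_a D. Substituting D(t) from the Streeter–Phelps equation and solving for t gives
t_c = ln[(k_a/k_d)(1 − D₀(k_a−k_d)/(k_d L₀))] / (k_a−k_d).
Here k_a−k_d = 1.024 d⁻¹ and 1 − D₀(k_a−k_d)/(k_d L₀) = 1 − 4.44×1.024/(0.236×40.5) = 0.5243, so
t_c = ln(5.339 × 0.5243) / 1.024 = 1.029 / 1.024 = 1.005 d.
L(t_c) = L₀ e^(−k_d t_c) = 40.5 × 0.7888 = 31.95 mg/L, and at the critical point k_a D_c = k_d L, so D_c = (0.236/1.26) × 31.95 = 5.984 mg/L.
x_c = v t_c = 0.349 m/s × 1.005 d × 86400 s/d = 30310 m ≈ 30.3 km.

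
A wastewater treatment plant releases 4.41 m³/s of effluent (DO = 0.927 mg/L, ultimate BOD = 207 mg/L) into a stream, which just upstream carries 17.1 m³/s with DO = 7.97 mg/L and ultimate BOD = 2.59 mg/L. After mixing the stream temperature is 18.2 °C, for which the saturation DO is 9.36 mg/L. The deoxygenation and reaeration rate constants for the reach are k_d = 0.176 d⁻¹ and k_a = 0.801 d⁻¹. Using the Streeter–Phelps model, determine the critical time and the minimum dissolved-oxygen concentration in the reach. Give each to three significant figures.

t_c ≈ 2.01 d; minimum DO ≈ 2.50 mg/L

Mixed DO = (17.1×7.97 + 4.41×0.927)/(17.1+4.41) = 140.4/21.51 = 6.526 mg/L.
Mixed L₀ = (17.1×2.59 + 4.41×207)/(21.51) = 957.2/21.51 = 44.50 mg/L.
Initial deficit D₀ = C_s − DO₀ = 9.36 − 6.526 = 2.834 mg/L.
t_c = (1/0.6250) ln[(0.801/0.176)(1 − 2.834×0.6250/(0.176×44.50))] = 1.600 × ln(3.522) = 2.014 d.
D_c = (0.176/0.801) × 44.50 × e^(−0.176×2.014) = 0.2197 × 44.50 × 0.7015 = 6.859 mg/L.
Minimum DO = 9.36 − 6.859 = 2.501 mg/L.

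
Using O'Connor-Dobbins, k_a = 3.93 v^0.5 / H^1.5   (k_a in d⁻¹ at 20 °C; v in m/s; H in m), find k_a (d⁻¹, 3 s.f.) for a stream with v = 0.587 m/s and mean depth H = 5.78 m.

k_a ≈ 0.217 d⁻¹

k_a = 3.93 × 0.587^0.5 / 5.78^1.5 = 3.93 × 0.7662 / 13.90 = 0.2167 d⁻¹.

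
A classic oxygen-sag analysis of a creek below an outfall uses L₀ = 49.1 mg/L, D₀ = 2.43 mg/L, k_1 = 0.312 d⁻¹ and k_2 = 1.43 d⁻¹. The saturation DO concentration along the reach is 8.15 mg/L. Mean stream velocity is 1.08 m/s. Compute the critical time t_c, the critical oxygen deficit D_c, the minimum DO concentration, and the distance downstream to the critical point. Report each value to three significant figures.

t_c ≈ 1.19 d; D_c ≈ 7.40 mg/L; min DO ≈ 0.753 mg/L; x_c ≈ 111 km

At the critical point dD/dt = 0, so k_1 L₀ e^(−k_1 t) = k_2 D. Substituting D(t) from the Streeter–Phelps equation and solving for t gives
t_c = ln[(k_2/k_1)(1 − D₀(k_2−k_1)/(k_1 L₀))] / (k_2−k_1).
Here k_2−k_1 = 1.118 d⁻¹ and 1 − D₀(k_2−k_1)/(k_1 L₀) = 1 − 2.43×1.118/(0.312×49.1) = 0.8227, so
t_c = ln(4.583 × 0.8227) / 1.118 = 1.327 / 1.118 = 1.187 d.
D_c = (k_1/k_2) L₀ e^(−k_1 t_c) = (0.312/1.43) × 49.1 × e^(−0.312×1.187) = 0.2182 × 49.1 × 0.6905 = 7.397 mg/L.
Minimum DO = C_s − D_c = 8.15 − 7.397 = 0.7532 mg/L.
x_c = v t_c = 1.08 m/s × 1.187 d × 86400 s/d = 110800 m ≈ 111 km.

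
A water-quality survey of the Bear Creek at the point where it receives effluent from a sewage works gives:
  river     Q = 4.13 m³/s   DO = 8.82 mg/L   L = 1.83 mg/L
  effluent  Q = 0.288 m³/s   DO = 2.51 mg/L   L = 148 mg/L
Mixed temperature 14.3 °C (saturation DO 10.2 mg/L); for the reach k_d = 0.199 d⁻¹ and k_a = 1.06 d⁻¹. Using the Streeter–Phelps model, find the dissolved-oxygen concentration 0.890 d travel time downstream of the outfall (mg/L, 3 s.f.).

Mixed DO = (4.13×8.82 + 0.288×2.51)/(4.13+0.288) = 37.15/4.418 = 8.409 mg/L.
Mixed L₀ = (4.13×1.83 + 0.288×148)/(4.418) = 50.18/4.418 = 11.36 mg/L.
Initial deficit D₀ = C_s − DO₀ = 10.2 − 8.409 = 1.791 mg/L.
D(0.890) = [0.199×11.36/(1.06−0.199)](e^(−0.199×0.890) − e^(−1.06×0.890)) + 1.791 e^(−1.06×0.890)
= 2.625 × (0.8377 − 0.3893) + 1.791 × 0.3893 = 1.874 mg/L.
DO = 10.2 − 1.874 = 8.326 mg/L.

DO ≈ 8.33 mg/L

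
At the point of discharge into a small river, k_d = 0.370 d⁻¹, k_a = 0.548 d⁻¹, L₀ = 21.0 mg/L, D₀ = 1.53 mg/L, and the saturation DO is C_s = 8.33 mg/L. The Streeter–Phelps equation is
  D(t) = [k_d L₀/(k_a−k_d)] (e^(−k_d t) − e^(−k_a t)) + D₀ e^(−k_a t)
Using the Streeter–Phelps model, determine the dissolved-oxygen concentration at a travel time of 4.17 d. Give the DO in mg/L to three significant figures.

k_d L₀/(k_a−k_d) = 0.370×21.0/(0.548−0.370) = 7.770/0.1780 = 43.65 mg/L.
e^(−k_d t) = e^(−0.370×4.170) = 0.2138; e^(−k_a t) = e^(−0.548×4.170) = 0.1018.
D = 43.65 × (0.2138 − 0.1018) + 1.53 × 0.1018 = 4.889 + 0.1557 = 5.045 mg/L.
DO = C_s − D = 8.33 − 5.045 = 3.285 mg/L.

DO ≈ 3.29 mg/L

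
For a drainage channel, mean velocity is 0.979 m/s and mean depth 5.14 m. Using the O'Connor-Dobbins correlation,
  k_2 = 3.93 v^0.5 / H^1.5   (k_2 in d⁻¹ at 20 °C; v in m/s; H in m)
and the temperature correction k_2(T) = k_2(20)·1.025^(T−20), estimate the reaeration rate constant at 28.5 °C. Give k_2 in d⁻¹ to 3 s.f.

k_2(20) = 3.93 × 0.979^0.5 / 5.14^1.5 = 3.93 × 0.9894 / 11.65 = 0.3337 d⁻¹.
k_2(28.5) = 0.3337 × 1.025^(28.5−20) = 0.3337 × 1.234 = 0.4116 d⁻¹.

k_2 ≈ 0.412 d⁻¹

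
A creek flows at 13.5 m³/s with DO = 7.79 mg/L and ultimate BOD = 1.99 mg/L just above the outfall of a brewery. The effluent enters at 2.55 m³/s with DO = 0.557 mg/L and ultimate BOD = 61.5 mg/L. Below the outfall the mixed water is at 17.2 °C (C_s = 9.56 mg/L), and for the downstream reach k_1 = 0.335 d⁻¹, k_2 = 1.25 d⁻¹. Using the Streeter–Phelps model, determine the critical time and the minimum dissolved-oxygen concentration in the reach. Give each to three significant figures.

t_c ≈ 0.135 d; minimum DO ≈ 6.63 mg/L

Mixed DO = (13.5×7.79 + 2.55×0.557)/(13.5+2.55) = 106.6/16.05 = 6.641 mg/L.
Mixed L₀ = (13.5×1.99 + 2.55×61.5)/(16.05) = 183.7/16.05 = 11.44 mg/L.
Initial deficit D₀ = C_s − DO₀ = 9.56 − 6.641 = 2.919 mg/L.
t_c = (1/0.9150) ln[(1.25/0.335)(1 − 2.919×0.9150/(0.335×11.44))] = 1.093 × ln(1.132) = 0.1354 d.
D_c = (0.335/1.25) × 11.44 × e^(−0.335×0.1354) = 0.2680 × 11.44 × 0.9557 = 2.931 mg/L.
Minimum DO = 9.56 − 2.931 = 6.629 mg/L.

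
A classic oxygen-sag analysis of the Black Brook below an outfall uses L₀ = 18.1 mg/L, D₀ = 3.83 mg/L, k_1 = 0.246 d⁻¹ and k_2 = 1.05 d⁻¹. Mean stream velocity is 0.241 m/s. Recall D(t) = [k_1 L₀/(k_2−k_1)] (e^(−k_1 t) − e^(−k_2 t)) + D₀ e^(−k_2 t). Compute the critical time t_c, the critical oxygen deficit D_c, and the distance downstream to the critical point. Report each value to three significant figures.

With k_2/k_1 = 4.268 and 1 − D₀(k_2−k_1)/(k_1 L₀) = 0.3084,
t_c = ln(4.268 × 0.3084) / (1.05 − 0.246) = ln(1.316) / 0.8040 = 0.2749/0.8040 = 0.3419 d.
L(t_c) = L₀ e^(−k_1 t_c) = 18.1 × 0.9193 = 16.64 mg/L, and at the critical point k_2 D_c = k_1 L, so D_c = (0.246/1.05) × 16.64 = 3.898 mg/L.
x_c = v t_c = 0.241 m/s × 0.3419 d × 86400 s/d = 7120 m ≈ 7.12 km.

t_c ≈ 0.342 d; D_c ≈ 3.90 mg/L; x_c ≈ 7.12 km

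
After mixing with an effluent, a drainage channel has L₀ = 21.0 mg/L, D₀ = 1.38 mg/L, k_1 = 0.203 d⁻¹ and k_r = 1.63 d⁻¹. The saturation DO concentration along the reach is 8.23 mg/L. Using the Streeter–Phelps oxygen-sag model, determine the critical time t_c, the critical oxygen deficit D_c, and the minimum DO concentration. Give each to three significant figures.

t_c ≈ 1.03 d; D_c ≈ 2.12 mg/L; min DO ≈ 6.11 mg/L

t_c = [1/(k_r−k_1)] ln[(k_r/k_1)(1 − D₀(k_r−k_1)/(k_1 L₀))]
= [1/(1.63−0.203)] ln[(1.63/0.203)(1 − 1.38×1.427/(0.203×21.0))]
= (1/1.427) ln[8.030 × 0.5381] = 0.7008 × ln(4.320) = 0.7008 × 1.463 = 1.025 d.
L(t_c) = L₀ e^(−k_1 t_c) = 21.0 × 0.8121 = 17.05 mg/L, and at the critical point k_r D_c = k_1 L, so D_c = (0.203/1.63) × 17.05 = 2.124 mg/L.
Minimum DO = C_s − D_c = 8.23 − 2.124 = 6.106 mg/L.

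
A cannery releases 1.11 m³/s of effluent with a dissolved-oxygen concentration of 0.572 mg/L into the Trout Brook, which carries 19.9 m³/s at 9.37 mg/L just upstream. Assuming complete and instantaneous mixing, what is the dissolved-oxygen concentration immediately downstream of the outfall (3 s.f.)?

8.91 mg/L

Flow-weighted mixing: C = (Q_r C_r + Q_w C_w)/(Q_r + Q_w)
= (19.9×9.37 + 1.11×0.572)/(19.9 + 1.11) = 187.1/21.01 = 8.905 mg/L.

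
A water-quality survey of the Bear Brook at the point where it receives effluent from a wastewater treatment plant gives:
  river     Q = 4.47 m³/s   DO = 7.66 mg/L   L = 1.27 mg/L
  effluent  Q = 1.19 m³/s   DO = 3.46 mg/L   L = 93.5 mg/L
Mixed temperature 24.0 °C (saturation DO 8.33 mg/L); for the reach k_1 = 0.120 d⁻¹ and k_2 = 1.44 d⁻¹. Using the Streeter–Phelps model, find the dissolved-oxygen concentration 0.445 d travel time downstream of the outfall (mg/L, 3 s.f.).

DO ≈ 6.72 mg/L

Mixed DO = (4.47×7.66 + 1.19×3.46)/(4.47+1.19) = 38.36/5.660 = 6.777 mg/L.
Mixed L₀ = (4.47×1.27 + 1.19×93.5)/(5.660) = 116.9/5.660 = 20.66 mg/L.
Initial deficit D₀ = C_s − DO₀ = 8.33 − 6.777 = 1.553 mg/L.
D(0.445) = [0.120×20.66/(1.44−0.120)](e^(−0.120×0.445) − e^(−1.44×0.445)) + 1.553 e^(−1.44×0.445)
= 1.878 × (0.9480 − 0.5269) + 1.553 × 0.5269 = 1.609 mg/L.
DO = 8.33 − 1.609 = 6.721 mg/L.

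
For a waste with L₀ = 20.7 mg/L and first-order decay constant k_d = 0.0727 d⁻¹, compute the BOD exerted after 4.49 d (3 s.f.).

y_t = L₀(1 − e^(−k_d t)) = 20.7 × (1 − e^(−0.0727×4.49))
= 20.7 × (1 − 0.7215) = 20.7 × 0.2785 = 5.765 mg/L.

y ≈ 5.76 mg/L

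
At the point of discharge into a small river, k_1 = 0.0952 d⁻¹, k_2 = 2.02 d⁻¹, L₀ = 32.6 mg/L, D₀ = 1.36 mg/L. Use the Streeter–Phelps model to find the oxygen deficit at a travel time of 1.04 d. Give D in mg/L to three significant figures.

D ≈ 1.43 mg/L

k_1 L₀/(k_2−k_1) = 0.0952×32.6/(2.02−0.0952) = 3.104/1.925 = 1.612 mg/L.
e^(−k_1 t) = e^(−0.0952×1.040) = 0.9057; e^(−k_2 t) = e^(−2.02×1.040) = 0.1224.
D = 1.612 × (0.9057 − 0.1224) + 1.36 × 0.1224 = 1.263 + 0.1664 = 1.430 mg/L.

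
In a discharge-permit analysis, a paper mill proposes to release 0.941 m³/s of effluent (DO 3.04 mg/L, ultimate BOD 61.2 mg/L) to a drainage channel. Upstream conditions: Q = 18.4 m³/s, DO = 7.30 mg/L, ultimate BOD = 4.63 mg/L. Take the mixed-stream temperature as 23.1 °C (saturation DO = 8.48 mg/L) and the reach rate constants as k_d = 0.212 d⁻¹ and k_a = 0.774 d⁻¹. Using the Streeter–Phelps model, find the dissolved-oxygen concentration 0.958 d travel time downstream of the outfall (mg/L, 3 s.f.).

Mixed DO = (18.4×7.30 + 0.941×3.04)/(18.4+0.941) = 137.2/19.34 = 7.093 mg/L.
Mixed L₀ = (18.4×4.63 + 0.941×61.2)/(19.34) = 142.8/19.34 = 7.382 mg/L.
Initial deficit D₀ = C_s − DO₀ = 8.48 − 7.093 = 1.387 mg/L.
D(0.958) = [0.212×7.382/(0.774−0.212)](e^(−0.212×0.958) − e^(−0.774×0.958)) + 1.387 e^(−0.774×0.958)
= 2.785 × (0.8162 − 0.4764) + 1.387 × 0.4764 = 1.607 mg/L.
DO = 8.48 − 1.607 = 6.873 mg/L.

DO ≈ 6.87 mg/L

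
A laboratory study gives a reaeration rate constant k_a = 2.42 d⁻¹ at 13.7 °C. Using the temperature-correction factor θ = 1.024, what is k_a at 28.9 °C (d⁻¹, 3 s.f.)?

k_a(T₂) = k_a(T₁) · θ^(T₂−T₁) = 2.42 × 1.024^(28.9−13.7)
= 2.42 × 1.024^15.2 = 2.42 × 1.434 = 3.470 d⁻¹.

k_a ≈ 3.47 d⁻¹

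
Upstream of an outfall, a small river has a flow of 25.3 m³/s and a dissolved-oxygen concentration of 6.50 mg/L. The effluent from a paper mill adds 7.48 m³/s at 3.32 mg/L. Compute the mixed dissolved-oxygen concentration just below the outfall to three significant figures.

5.77 mg/L

Flow-weighted mixing: C = (Q_r C_r + Q_w C_w)/(Q_r + Q_w)
= (25.3×6.50 + 7.48×3.32)/(25.3 + 7.48) = 189.3/32.78 = 5.774 mg/L.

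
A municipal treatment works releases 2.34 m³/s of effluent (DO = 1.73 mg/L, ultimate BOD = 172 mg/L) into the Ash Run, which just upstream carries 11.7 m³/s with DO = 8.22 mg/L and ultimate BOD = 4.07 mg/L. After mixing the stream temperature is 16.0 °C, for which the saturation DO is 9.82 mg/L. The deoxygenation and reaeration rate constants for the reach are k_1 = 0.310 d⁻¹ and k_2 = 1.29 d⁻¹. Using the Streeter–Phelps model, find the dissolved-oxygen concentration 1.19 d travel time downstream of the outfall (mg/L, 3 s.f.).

DO ≈ 4.41 mg/L

Mixed DO = (11.7×8.22 + 2.34×1.73)/(11.7+2.34) = 100.2/14.04 = 7.138 mg/L.
Mixed L₀ = (11.7×4.07 + 2.34×172)/(14.04) = 450.1/14.04 = 32.06 mg/L.
Initial deficit D₀ = C_s − DO₀ = 9.82 − 7.138 = 2.682 mg/L.
D(1.19) = [0.310×32.06/(1.29−0.310)](e^(−0.310×1.19) − e^(−1.29×1.19)) + 2.682 e^(−1.29×1.19)
= 10.14 × (0.6915 − 0.2154) + 2.682 × 0.2154 = 5.405 mg/L.
DO = 9.82 − 5.405 = 4.415 mg/L.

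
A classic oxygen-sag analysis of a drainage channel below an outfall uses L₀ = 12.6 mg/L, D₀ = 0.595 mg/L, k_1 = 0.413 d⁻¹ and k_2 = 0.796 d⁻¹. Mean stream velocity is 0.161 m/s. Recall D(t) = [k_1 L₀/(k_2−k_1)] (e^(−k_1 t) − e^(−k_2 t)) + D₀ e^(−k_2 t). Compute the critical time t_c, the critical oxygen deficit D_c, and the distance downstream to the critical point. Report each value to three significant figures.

With k_2/k_1 = 1.927 and 1 − D₀(k_2−k_1)/(k_1 L₀) = 0.9562,
t_c = ln(1.927 × 0.9562) / (0.796 − 0.413) = ln(1.843) / 0.3830 = 0.6114/0.3830 = 1.596 d.
D_c = (k_1/k_2) L₀ e^(−k_1 t_c) = (0.413/0.796) × 12.6 × e^(−0.413×1.596) = 0.5188 × 12.6 × 0.5172 = 3.381 mg/L.
x_c = v t_c = 0.161 m/s × 1.596 d × 86400 s/d = 22200 m ≈ 22.2 km.

t_c ≈ 1.60 d; D_c ≈ 3.38 mg/L; x_c ≈ 22.2 km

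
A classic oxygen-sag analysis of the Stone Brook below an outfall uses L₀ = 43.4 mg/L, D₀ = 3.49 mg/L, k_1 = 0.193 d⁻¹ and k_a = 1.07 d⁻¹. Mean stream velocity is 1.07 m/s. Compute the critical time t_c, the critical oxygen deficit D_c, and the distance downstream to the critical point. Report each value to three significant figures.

t_c ≈ 1.43 d; D_c ≈ 5.94 mg/L; x_c ≈ 133 km

With k_a/k_1 = 5.544 and 1 − D₀(k_a−k_1)/(k_1 L₀) = 0.6346,
t_c = ln(5.544 × 0.6346) / (1.07 − 0.193) = ln(3.518) / 0.8770 = 1.258/0.8770 = 1.434 d.
L(t_c) = L₀ e^(−k_1 t_c) = 43.4 × 0.7582 = 32.90 mg/L, and at the critical point k_a D_c = k_1 L, so D_c = (0.193/1.07) × 32.90 = 5.935 mg/L.
x_c = v t_c = 1.07 m/s × 1.434 d × 86400 s/d = 132600 m ≈ 133 km.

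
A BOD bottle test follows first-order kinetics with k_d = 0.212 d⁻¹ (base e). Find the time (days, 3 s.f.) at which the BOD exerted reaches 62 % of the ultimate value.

t ≈ 4.56 d

y/L₀ = 1 − e^(−k_d t) = 0.62 ⇒ e^(−k_d t) = 0.380
t = −ln(0.380) / 0.212 = 0.9676 / 0.212 = 4.564 d.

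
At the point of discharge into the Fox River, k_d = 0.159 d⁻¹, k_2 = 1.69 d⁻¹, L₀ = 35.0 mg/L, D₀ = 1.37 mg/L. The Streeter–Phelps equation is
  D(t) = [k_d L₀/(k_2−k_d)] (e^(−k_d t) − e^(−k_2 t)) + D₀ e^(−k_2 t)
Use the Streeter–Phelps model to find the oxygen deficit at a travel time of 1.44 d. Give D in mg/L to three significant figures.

D ≈ 2.69 mg/L

k_d L₀/(k_2−k_d) = 0.159×35.0/(1.69−0.159) = 5.565/1.531 = 3.635 mg/L.
e^(−k_d t) = e^(−0.159×1.440) = 0.7954; e^(−k_2 t) = e^(−1.69×1.440) = 0.08772.
D = 3.635 × (0.7954 − 0.08772) + 1.37 × 0.08772 = 2.572 + 0.1202 = 2.692 mg/L.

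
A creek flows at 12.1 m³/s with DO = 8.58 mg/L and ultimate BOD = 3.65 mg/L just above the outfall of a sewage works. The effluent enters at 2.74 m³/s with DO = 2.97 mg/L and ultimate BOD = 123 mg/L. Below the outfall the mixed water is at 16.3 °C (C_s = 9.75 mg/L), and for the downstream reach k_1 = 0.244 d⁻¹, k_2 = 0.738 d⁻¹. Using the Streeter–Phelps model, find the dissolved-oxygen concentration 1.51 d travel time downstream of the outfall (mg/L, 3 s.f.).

Mixed DO = (12.1×8.58 + 2.74×2.97)/(12.1+2.74) = 112.0/14.84 = 7.544 mg/L.
Mixed L₀ = (12.1×3.65 + 2.74×123)/(14.84) = 381.2/14.84 = 25.69 mg/L.
Initial deficit D₀ = C_s − DO₀ = 9.75 − 7.544 = 2.206 mg/L.
D(1.51) = [0.244×25.69/(0.738−0.244)](e^(−0.244×1.51) − e^(−0.738×1.51)) + 2.206 e^(−0.738×1.51)
= 12.69 × (0.6918 − 0.3281) + 2.206 × 0.3281 = 5.338 mg/L.
DO = 9.75 − 5.338 = 4.412 mg/L.

DO ≈ 4.41 mg/L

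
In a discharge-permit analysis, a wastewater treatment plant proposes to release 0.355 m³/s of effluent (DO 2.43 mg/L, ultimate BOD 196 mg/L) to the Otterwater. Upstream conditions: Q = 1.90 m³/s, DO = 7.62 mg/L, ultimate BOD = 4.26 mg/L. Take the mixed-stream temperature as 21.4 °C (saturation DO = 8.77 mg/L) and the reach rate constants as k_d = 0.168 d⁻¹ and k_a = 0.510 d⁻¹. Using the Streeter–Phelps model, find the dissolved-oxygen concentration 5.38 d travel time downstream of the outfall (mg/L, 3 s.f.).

Mixed DO = (1.90×7.62 + 0.355×2.43)/(1.90+0.355) = 15.34/2.255 = 6.803 mg/L.
Mixed L₀ = (1.90×4.26 + 0.355×196)/(2.255) = 77.67/2.255 = 34.45 mg/L.
Initial deficit D₀ = C_s − DO₀ = 8.77 − 6.803 = 1.967 mg/L.
D(5.38) = [0.168×34.45/(0.510−0.168)](e^(−0.168×5.38) − e^(−0.510×5.38)) + 1.967 e^(−0.510×5.38)
= 16.92 × (0.4050 − 0.06433) + 1.967 × 0.06433 = 5.891 mg/L.
DO = 8.77 − 5.891 = 2.879 mg/L.

DO ≈ 2.88 mg/L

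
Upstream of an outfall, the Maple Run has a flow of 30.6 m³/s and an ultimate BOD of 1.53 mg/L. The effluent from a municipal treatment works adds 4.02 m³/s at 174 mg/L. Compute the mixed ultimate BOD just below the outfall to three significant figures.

21.6 mg/L

Flow-weighted mixing: C = (Q_r C_r + Q_w C_w)/(Q_r + Q_w)
= (30.6×1.53 + 4.02×174)/(30.6 + 4.02) = 746.3/34.62 = 21.56 mg/L.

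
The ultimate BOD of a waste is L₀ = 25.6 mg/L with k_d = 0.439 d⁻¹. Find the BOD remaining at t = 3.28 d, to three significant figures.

L ≈ 6.07 mg/L

L_t = L₀ e^(−k_d t) = 25.6 × e^(−0.439×3.28) = 25.6 × 0.2369 = 6.066 mg/L.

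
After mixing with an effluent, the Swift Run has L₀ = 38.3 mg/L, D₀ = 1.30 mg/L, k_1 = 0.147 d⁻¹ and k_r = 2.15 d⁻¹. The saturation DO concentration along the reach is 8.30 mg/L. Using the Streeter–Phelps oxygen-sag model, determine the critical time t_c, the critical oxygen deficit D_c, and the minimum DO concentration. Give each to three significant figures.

t_c ≈ 1.03 d; D_c ≈ 2.25 mg/L; min DO ≈ 6.05 mg/L

t_c = [1/(k_r−k_1)] ln[(k_r/k_1)(1 − D₀(k_r−k_1)/(k_1 L₀))]
= [1/(2.15−0.147)] ln[(2.15/0.147)(1 − 1.30×2.003/(0.147×38.3))]
= (1/2.003) ln[14.63 × 0.5375] = 0.4993 × ln(7.861) = 0.4993 × 2.062 = 1.029 d.
D_c = (k_1/k_r) L₀ e^(−k_1 t_c) = (0.147/2.15) × 38.3 × e^(−0.147×1.029) = 0.06837 × 38.3 × 0.8596 = 2.251 mg/L.
Minimum DO = C_s − D_c = 8.30 − 2.251 = 6.049 mg/L.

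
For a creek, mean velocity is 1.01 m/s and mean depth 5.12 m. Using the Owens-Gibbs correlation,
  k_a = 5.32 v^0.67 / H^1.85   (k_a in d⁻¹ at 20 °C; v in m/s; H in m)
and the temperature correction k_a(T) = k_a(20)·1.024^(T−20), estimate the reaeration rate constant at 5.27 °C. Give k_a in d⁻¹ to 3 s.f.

k_a(20) = 5.32 × 1.01^0.67 / 5.12^1.85 = 5.32 × 1.007 / 20.52 = 0.2610 d⁻¹.
k_a(5.27) = 0.2610 × 1.024^(5.27−20) = 0.2610 × 0.7052 = 0.1841 d⁻¹.

k_a ≈ 0.184 d⁻¹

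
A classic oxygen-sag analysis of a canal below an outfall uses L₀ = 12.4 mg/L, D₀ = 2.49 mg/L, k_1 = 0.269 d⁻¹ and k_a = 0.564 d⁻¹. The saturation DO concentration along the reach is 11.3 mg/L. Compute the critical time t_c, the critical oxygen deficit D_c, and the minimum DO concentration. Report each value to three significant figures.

t_c = [1/(k_a−k_1)] ln[(k_a/k_1)(1 − D₀(k_a−k_1)/(k_1 L₀))]
= [1/(0.564−0.269)] ln[(0.564/0.269)(1 − 2.49×0.2950/(0.269×12.4))]
= (1/0.2950) ln[2.097 × 0.7798] = 3.390 × ln(1.635) = 3.390 × 0.4916 = 1.666 d.
D_c = (k_1/k_a) L₀ e^(−k_1 t_c) = (0.269/0.564) × 12.4 × e^(−0.269×1.666) = 0.4770 × 12.4 × 0.6387 = 3.778 mg/L.
Minimum DO = C_s − D_c = 11.3 − 3.778 = 7.522 mg/L.

t_c ≈ 1.67 d; D_c ≈ 3.78 mg/L; min DO ≈ 7.52 mg/L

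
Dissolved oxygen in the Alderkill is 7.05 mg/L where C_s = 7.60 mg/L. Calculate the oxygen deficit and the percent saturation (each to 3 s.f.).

D = C_s − C = 7.60 − 7.05 = 0.550 mg/L.
% saturation = 7.05/7.60 × 100 = 92.8 %.

D ≈ 0.550 mg/L; 92.8 % saturation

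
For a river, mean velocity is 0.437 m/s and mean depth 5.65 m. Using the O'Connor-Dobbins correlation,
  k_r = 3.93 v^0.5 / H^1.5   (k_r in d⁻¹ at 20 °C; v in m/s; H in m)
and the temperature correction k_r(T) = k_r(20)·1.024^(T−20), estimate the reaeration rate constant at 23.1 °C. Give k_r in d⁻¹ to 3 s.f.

k_r(20) = 3.93 × 0.437^0.5 / 5.65^1.5 = 3.93 × 0.6611 / 13.43 = 0.1934 d⁻¹.
k_r(23.1) = 0.1934 × 1.024^(23.1−20) = 0.1934 × 1.076 = 0.2082 d⁻¹.

k_r ≈ 0.208 d⁻¹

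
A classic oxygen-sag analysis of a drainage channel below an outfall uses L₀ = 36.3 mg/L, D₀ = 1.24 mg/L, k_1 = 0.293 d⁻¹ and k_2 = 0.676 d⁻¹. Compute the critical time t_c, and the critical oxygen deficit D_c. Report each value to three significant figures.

t_c ≈ 2.06 d; D_c ≈ 8.59 mg/L

At the critical point dD/dt = 0, so k_1 L₀ e^(−k_1 t) = k_2 D. Substituting D(t) from the Streeter–Phelps equation and solving for t gives
t_c = ln[(k_2/k_1)(1 − D₀(k_2−k_1)/(k_1 L₀))] / (k_2−k_1).
Here k_2−k_1 = 0.3830 d⁻¹ and 1 − D₀(k_2−k_1)/(k_1 L₀) = 1 − 1.24×0.3830/(0.293×36.3) = 0.9553, so
t_c = ln(2.307 × 0.9553) / 0.3830 = 0.7903 / 0.3830 = 2.064 d.
D_c = (k_1/k_2) L₀ e^(−k_1 t_c) = (0.293/0.676) × 36.3 × e^(−0.293×2.064) = 0.4334 × 36.3 × 0.5463 = 8.595 mg/L.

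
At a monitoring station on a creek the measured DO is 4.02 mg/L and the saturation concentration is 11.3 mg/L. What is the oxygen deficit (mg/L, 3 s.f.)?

D ≈ 7.28 mg/L

D = C_s − C = 11.3 − 4.02 = 7.28 mg/L.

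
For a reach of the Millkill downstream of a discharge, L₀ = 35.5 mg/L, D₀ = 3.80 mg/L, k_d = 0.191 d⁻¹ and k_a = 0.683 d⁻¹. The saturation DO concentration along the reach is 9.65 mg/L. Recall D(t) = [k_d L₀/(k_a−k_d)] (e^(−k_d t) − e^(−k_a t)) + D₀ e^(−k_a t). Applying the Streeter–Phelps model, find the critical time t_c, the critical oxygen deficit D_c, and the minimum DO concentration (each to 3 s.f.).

At the critical point dD/dt = 0, so k_d L₀ e^(−k_d t) = k_a D. Substituting D(t) from the Streeter–Phelps equation and solving for t gives
t_c = ln[(k_a/k_d)(1 − D₀(k_a−k_d)/(k_d L₀))] / (k_a−k_d).
Here k_a−k_d = 0.4920 d⁻¹ and 1 − D₀(k_a−k_d)/(k_d L₀) = 1 − 3.80×0.4920/(0.191×35.5) = 0.7243, so
t_c = ln(3.576 × 0.7243) / 0.4920 = 0.9516 / 0.4920 = 1.934 d.
D_c = (k_d/k_a) L₀ e^(−k_d t_c) = (0.191/0.683) × 35.5 × e^(−0.191×1.934) = 0.2796 × 35.5 × 0.6911 = 6.861 mg/L.
Minimum DO = C_s − D_c = 9.65 − 6.861 = 2.789 mg/L.

t_c ≈ 1.93 d; D_c ≈ 6.86 mg/L; min DO ≈ 2.79 mg/L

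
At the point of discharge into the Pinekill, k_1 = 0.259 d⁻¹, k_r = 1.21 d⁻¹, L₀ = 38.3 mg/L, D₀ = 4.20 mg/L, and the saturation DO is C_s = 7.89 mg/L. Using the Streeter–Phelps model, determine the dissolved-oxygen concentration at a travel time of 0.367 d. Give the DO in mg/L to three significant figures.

DO ≈ 2.40 mg/L

k_1 L₀/(k_r−k_1) = 0.259×38.3/(1.21−0.259) = 9.920/0.9510 = 10.43 mg/L.
e^(−k_1 t) = e^(−0.259×0.3670) = 0.9093; e^(−k_r t) = e^(−1.21×0.3670) = 0.6414.
D = 10.43 × (0.9093 − 0.6414) + 4.20 × 0.6414 = 2.794 + 2.694 = 5.488 mg/L.
DO = C_s − D = 7.89 − 5.488 = 2.402 mg/L.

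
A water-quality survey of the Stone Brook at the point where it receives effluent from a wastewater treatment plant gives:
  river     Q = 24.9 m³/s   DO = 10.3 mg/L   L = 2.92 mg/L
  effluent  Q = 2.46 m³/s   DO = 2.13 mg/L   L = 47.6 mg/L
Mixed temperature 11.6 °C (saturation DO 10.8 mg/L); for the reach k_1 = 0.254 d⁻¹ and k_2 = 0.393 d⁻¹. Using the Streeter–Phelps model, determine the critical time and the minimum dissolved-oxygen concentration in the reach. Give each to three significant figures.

Mixed DO = (24.9×10.3 + 2.46×2.13)/(24.9+2.46) = 261.7/27.36 = 9.565 mg/L.
Mixed L₀ = (24.9×2.92 + 2.46×47.6)/(27.36) = 189.8/27.36 = 6.937 mg/L.
Initial deficit D₀ = C_s − DO₀ = 10.8 − 9.565 = 1.235 mg/L.
t_c = (1/0.1390) ln[(0.393/0.254)(1 − 1.235×0.1390/(0.254×6.937))] = 7.194 × ln(1.397) = 2.403 d.
D_c = (0.254/0.393) × 6.937 × e^(−0.254×2.403) = 0.6463 × 6.937 × 0.5432 = 2.435 mg/L.
Minimum DO = 10.8 − 2.435 = 8.365 mg/L.

t_c ≈ 2.40 d; minimum DO ≈ 8.36 mg/L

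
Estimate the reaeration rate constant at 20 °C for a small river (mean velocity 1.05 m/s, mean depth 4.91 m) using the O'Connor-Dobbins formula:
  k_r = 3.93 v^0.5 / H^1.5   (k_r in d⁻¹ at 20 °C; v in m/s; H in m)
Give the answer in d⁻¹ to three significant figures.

k_r ≈ 0.370 d⁻¹

k_r = 3.93 × 1.05^0.5 / 4.91^1.5 = 3.93 × 1.025 / 10.88 = 0.3701 d⁻¹.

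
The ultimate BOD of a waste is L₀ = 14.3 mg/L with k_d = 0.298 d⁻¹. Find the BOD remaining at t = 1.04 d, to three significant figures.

L_t = L₀ e^(−k_d t) = 14.3 × e^(−0.298×1.04) = 14.3 × 0.7335 = 10.49 mg/L.

L ≈ 10.5 mg/L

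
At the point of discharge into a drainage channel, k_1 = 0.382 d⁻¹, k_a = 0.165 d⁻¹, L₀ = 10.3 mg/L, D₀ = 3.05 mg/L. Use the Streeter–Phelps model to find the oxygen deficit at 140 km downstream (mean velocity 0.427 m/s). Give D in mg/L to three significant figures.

D ≈ 7.07 mg/L

Travel time t = x/v = 140 km / (0.427 m/s) = 140000 m / 0.427 m/s = 327900 s = 3.795 d.
k_1 L₀/(k_a−k_1) = 0.382×10.3/(0.165−0.382) = 3.935/-0.2170 = -18.13 mg/L.
e^(−k_1 t) = e^(−0.382×3.795) = 0.2347; e^(−k_a t) = e^(−0.165×3.795) = 0.5347.
D = -18.13 × (0.2347 − 0.5347) + 3.05 × 0.5347 = 5.439 + 1.631 = 7.070 mg/L.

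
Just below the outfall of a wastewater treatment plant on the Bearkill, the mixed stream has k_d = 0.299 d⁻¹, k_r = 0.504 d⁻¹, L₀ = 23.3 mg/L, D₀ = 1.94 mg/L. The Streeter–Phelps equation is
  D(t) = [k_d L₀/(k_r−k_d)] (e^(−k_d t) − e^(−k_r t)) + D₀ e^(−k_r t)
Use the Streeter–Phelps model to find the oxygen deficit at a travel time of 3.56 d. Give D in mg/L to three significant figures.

D ≈ 6.39 mg/L

k_d L₀/(k_r−k_d) = 0.299×23.3/(0.504−0.299) = 6.967/0.2050 = 33.98 mg/L.
e^(−k_d t) = e^(−0.299×3.560) = 0.3449; e^(−k_r t) = e^(−0.504×3.560) = 0.1663.
D = 33.98 × (0.3449 − 0.1663) + 1.94 × 0.1663 = 6.072 + 0.3225 = 6.394 mg/L.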